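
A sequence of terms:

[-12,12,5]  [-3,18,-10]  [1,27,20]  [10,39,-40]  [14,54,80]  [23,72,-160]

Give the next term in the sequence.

For the first entry, alternating steps +9, +4, +9, +4, …: -12, -3, 1, 10, 14, 23 → 27.
Second entry: differences are 6, 9, 12, … (increasing by 3 each time); 12, 18, 27, 39, 54, 72 → 93.
For the third entry, ×(-2) each step: 5, -10, 20, -40, 80, -160 → 320.
Putting it together: [27,93,320].

[27,93,320]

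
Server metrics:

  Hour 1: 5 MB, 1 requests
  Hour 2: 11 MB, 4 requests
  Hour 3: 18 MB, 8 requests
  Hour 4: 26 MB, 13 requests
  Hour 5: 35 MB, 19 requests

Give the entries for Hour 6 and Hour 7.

45 MB, 26 requests; 56 MB, 34 requests

MB — differences are 6, 7, 8, … (increasing by 1 each time): 5, 11, 18, 26, 35 → 45 → 56.
Requests — differences are 3, 4, 5, … (increasing by 1 each time): 1, 4, 8, 13, 19 → 26 → 34.
So the next two lines are 45 MB, 26 requests and 56 MB, 34 requests.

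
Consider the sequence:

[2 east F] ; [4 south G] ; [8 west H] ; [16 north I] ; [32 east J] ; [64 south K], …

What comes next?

[128 west L]

First coordinate: ×2 each step; 2, 4, 8, 16, 32, 64 → 128.
Direction: east, south, west, north, east, south → west (repeats east → south → west → north).
Letter: letters move forward 1 place in the alphabet, so F, G, H, I, J, K → L.
Putting it together: [128 west L].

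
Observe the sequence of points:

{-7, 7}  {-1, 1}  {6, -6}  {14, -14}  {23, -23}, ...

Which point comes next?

{33, -33}

For the first slot, differences are 6, 7, 8, … (increasing by 1 each time): -7, -1, 6, 14, 23 → 33.
Second slot: 7, 1, -6, -14, -23 → -33 (always the negative of the first slot).
So the next point is {33, -33}.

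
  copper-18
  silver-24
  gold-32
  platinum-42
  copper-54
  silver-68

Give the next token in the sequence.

Metal: repeats copper → silver → gold → platinum, so copper, silver, gold, platinum, copper, silver → gold.
For the second component, differences are 6, 8, 10, … (increasing by 2 each time): 18, 24, 32, 42, 54, 68 → 84.
So the next token is gold-84.

gold-84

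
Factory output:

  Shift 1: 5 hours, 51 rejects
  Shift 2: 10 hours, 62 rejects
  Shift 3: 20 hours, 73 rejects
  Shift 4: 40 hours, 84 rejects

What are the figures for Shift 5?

80 hours, 95 rejects

Hours: ×2 each step, so 5, 10, 20, 40 → 80.
For the rejects, +11 each step: 51, 62, 73, 84 → 95.
So the next line is 80 hours, 95 rejects.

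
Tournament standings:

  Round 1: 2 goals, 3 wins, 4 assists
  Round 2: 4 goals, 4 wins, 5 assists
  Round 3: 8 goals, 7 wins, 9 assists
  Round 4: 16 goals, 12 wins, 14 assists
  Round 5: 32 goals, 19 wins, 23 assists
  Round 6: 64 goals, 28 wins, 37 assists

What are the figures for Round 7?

128 goals, 39 wins, 60 assists

For the goals, ×2 each step: 2, 4, 8, 16, 32, 64 → 128.
For the wins, differences are 1, 3, 5, … (increasing by 2 each time): 3, 4, 7, 12, 19, 28 → 39.
Assists — each term is the sum of the two before it: 4, 5, 9, 14, 23, 37 → 60.
So the next record is 128 goals, 39 wins, 60 assists.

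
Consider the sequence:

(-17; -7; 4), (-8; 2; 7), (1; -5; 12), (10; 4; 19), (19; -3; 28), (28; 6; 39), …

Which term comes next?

First value: -17, -8, 1, 10, 19, 28 → 37 (+9 each step).
Second value goes -7, 2, -5, 4, -3, 6 → -1 (alternating steps +9, −7, +9, −7, …).
Third value — differences are 3, 5, 7, … (increasing by 2 each time): 4, 7, 12, 19, 28, 39 → 52.
Putting it together: (37; -1; 52).

(37; -1; 52)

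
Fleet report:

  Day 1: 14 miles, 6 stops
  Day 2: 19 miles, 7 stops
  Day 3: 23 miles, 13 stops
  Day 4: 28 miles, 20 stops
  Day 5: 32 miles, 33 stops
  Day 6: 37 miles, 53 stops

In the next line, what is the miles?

41

Miles: alternating steps +5, +4, +5, +4, …; 14, 19, 23, 28, 32, 37 → 41.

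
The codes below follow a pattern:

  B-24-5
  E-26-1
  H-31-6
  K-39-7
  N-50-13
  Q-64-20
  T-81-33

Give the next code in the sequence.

Letter: letters move forward 3 places in the alphabet; B, E, H, K, N, Q, T → W.
Second component: 24, 26, 31, 39, 50, 64, 81 → 101 (differences are 2, 5, 8, … (increasing by 3 each time)).
Third component: each term is the sum of the two before it, so 5, 1, 6, 7, 13, 20, 33 → 53.
So the next code is W-101-53.

W-101-53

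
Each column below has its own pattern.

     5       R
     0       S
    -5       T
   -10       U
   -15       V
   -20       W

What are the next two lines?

First component: −5 each step; 5, 0, -5, -10, -15, -20 → -25 → -30.
Letter goes R, S, T, U, V, W → X → Y (letters move forward 1 place in the alphabet).
Putting the parts together: -25  X and then -30  Y.

-25  X; -30  Y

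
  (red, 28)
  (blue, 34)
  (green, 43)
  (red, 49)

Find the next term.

(blue, 58)

Colour: red, blue, green, red → blue (repeats red → blue → green).
Second entry: alternating steps +6, +9, +6, +9, …, so 28, 34, 43, 49 → 58.
Combining the parts gives (blue, 58).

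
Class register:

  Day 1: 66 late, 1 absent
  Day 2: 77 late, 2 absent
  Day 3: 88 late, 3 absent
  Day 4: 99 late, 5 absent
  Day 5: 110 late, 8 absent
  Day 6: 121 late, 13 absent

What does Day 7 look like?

Late — +11 each step: 66, 77, 88, 99, 110, 121 → 132.
Absent — each term is the sum of the two before it: 1, 2, 3, 5, 8, 13 → 21.
Combining the parts gives 132 late, 21 absent.

132 late, 21 absent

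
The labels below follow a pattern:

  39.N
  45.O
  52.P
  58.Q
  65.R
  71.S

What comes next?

78.T

First component goes 39, 45, 52, 58, 65, 71 → 78 (alternating steps +6, +7, +6, +7, …).
For the letter, letters move forward 1 place in the alphabet: N, O, P, Q, R, S → T.
Combining the parts gives 78.T.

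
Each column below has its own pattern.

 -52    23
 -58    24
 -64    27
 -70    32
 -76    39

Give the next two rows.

-82  48; -88  59

First component goes -52, -58, -64, -70, -76 → -82 → -88 (−6 each step).
Second component: differences are 1, 3, 5, … (increasing by 2 each time); 23, 24, 27, 32, 39 → 48 → 59.
So the next two rows are -82  48 and -88  59.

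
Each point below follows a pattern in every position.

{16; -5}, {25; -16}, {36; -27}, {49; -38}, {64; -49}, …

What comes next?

{81; -60}

For the first coordinate, perfect squares: 4², 5², 6², …: 16, 25, 36, 49, 64 → 81.
Second coordinate: -5, -16, -27, -38, -49 → -60 (−11 each step).
Putting it together: {81; -60}.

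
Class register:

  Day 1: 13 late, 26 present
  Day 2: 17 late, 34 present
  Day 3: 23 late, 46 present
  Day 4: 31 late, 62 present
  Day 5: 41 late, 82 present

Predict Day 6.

53 late, 106 present

Late: differences are 4, 6, 8, … (increasing by 2 each time); 13, 17, 23, 31, 41 → 53.
Present: always 2 × the late; 26, 34, 46, 62, 82 → 106.
Combining the parts gives 53 late, 106 present.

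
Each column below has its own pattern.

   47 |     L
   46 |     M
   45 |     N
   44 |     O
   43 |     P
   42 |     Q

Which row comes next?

41  R

For the first component, −1 each step: 47, 46, 45, 44, 43, 42 → 41.
Letter goes L, M, N, O, P, Q → R (letters move forward 1 place in the alphabet).
Putting it together: 41  R.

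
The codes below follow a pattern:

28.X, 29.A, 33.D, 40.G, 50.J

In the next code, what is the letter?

First component: differences are 1, 4, 7, … (increasing by 3 each time), so 28, 29, 33, 40, 50 → 63.
Letter: letters move forward 3 places in the alphabet, wrapping Z→A, so X, A, D, G, J → M.

M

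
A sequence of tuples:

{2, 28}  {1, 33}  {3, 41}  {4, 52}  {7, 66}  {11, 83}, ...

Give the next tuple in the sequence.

{18, 103}

First entry: each term is the sum of the two before it, so 2, 1, 3, 4, 7, 11 → 18.
Second entry: 28, 33, 41, 52, 66, 83 → 103 (differences are 5, 8, 11, … (increasing by 3 each time)).
So the next tuple is {18, 103}.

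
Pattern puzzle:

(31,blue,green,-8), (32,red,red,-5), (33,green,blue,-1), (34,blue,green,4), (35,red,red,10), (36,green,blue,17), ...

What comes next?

For the first entry, +1 each step: 31, 32, 33, 34, 35, 36 → 37.
For the first colour, repeats blue → red → green: blue, red, green, blue, red, green → blue.
Second colour goes green, red, blue, green, red, blue → green (repeats green → red → blue).
Fourth entry — differences are 3, 4, 5, … (increasing by 1 each time): -8, -5, -1, 4, 10, 17 → 25.
Putting it together: (37,blue,green,25).

(37,blue,green,25)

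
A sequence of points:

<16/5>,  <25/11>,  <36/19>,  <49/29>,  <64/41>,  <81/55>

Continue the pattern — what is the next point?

First entry: perfect squares: 4², 5², 6², …; 16, 25, 36, 49, 64, 81 → 100.
Second entry: differences are 6, 8, 10, … (increasing by 2 each time), so 5, 11, 19, 29, 41, 55 → 71.
So the next point is <100/71>.

<100/71>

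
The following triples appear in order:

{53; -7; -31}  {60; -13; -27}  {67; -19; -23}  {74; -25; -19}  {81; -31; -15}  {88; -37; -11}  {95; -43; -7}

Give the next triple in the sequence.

First component — +7 each step: 53, 60, 67, 74, 81, 88, 95 → 102.
Second component — −6 each step: -7, -13, -19, -25, -31, -37, -43 → -49.
Third component — +4 each step: -31, -27, -23, -19, -15, -11, -7 → -3.
Combining the parts gives {102; -49; -3}.

{102; -49; -3}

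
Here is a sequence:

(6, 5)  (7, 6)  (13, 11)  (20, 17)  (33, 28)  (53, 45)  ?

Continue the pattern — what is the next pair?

For the first slot, each term is the sum of the two before it: 6, 7, 13, 20, 33, 53 → 86.
Second slot: each term is the sum of the two before it, so 5, 6, 11, 17, 28, 45 → 73.
So the next pair is (86, 73).

(86, 73)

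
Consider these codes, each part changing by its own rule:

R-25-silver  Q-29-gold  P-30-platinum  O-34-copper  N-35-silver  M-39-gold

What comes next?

Letter: letters move back 1 place in the alphabet; R, Q, P, O, N, M → L.
Second component goes 25, 29, 30, 34, 35, 39 → 40 (alternating steps +4, +1, +4, +1, …).
Metal: silver, gold, platinum, copper, silver, gold → platinum (repeats silver → gold → platinum → copper).
So the next code is L-40-platinum.

L-40-platinum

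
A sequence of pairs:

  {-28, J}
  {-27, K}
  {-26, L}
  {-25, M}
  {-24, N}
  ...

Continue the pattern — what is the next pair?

First part — +1 each step: -28, -27, -26, -25, -24 → -23.
Letter: letters move forward 1 place in the alphabet, so J, K, L, M, N → O.
So the next pair is {-23, O}.

{-23, O}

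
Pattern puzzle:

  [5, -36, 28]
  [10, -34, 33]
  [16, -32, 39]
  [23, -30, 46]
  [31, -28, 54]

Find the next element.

[40, -26, 63]

First slot: 5, 10, 16, 23, 31 → 40 (differences are 5, 6, 7, … (increasing by 1 each time)).
For the second slot, +2 each step: -36, -34, -32, -30, -28 → -26.
Third slot: differences are 5, 6, 7, … (increasing by 1 each time); 28, 33, 39, 46, 54 → 63.
Putting it together: [40, -26, 63].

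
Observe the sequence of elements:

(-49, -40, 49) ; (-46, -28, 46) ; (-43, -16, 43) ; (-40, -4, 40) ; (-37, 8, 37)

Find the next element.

(-34, 20, 34)

For the first part, +3 each step: -49, -46, -43, -40, -37 → -34.
Second part: +12 each step, so -40, -28, -16, -4, 8 → 20.
Third part: always the negative of the first part, so 49, 46, 43, 40, 37 → 34.
Combining the parts gives (-34, 20, 34).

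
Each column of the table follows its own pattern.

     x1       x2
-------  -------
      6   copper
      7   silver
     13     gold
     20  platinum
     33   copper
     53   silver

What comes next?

Column x1: each term is the sum of the two before it, so 6, 7, 13, 20, 33, 53 → 86.
For the column x2, repeats copper → silver → gold → platinum: copper, silver, gold, platinum, copper, silver → gold.
Putting it together: 86  gold.

86  gold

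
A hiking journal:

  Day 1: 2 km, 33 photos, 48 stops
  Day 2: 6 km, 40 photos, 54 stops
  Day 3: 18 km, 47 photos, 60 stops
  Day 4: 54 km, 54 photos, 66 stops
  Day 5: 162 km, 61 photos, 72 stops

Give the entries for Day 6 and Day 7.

486 km, 68 photos, 78 stops; 1458 km, 75 photos, 84 stops

Km goes 2, 6, 18, 54, 162 → 486 → 1458 (×3 each step).
Photos: +7 each step; 33, 40, 47, 54, 61 → 68 → 75.
Stops: +6 each step, so 48, 54, 60, 66, 72 → 78 → 84.
So the next two records are 486 km, 68 photos, 78 stops and 1458 km, 75 photos, 84 stops.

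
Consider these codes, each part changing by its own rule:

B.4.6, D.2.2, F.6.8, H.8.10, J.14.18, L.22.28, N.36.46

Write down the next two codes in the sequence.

P.58.74, R.94.120

Letter: letters move forward 2 places in the alphabet; B, D, F, H, J, L, N → P → R.
For the second component, each term is the sum of the two before it: 4, 2, 6, 8, 14, 22, 36 → 58 → 94.
Third component: 6, 2, 8, 10, 18, 28, 46 → 74 → 120 (each term is the sum of the two before it).
Putting the parts together: P.58.74 and then R.94.120.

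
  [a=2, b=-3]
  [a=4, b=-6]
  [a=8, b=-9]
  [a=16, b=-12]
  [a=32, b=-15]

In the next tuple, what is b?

-18

B — −3 each step: -3, -6, -9, -12, -15 → -18.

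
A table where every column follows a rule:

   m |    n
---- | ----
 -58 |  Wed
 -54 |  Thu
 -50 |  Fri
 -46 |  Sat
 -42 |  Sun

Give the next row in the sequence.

Column m: +4 each step, so -58, -54, -50, -46, -42 → -38.
For the column n, runs through the weekdays Mon→Sun: Wed, Thu, Fri, Sat, Sun → Mon.
So the next row is -38  Mon.

-38  Mon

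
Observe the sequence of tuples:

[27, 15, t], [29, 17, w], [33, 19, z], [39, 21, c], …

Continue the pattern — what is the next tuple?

First part: differences are 2, 4, 6, … (increasing by 2 each time); 27, 29, 33, 39 → 47.
For the second part, +2 each step: 15, 17, 19, 21 → 23.
For the letter, letters move forward 3 places in the alphabet, wrapping Z→A: t, w, z, c → f.
Combining the parts gives [47, 23, f].

[47, 23, f]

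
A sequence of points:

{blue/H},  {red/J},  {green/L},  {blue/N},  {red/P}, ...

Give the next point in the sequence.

Colour — repeats blue → red → green: blue, red, green, blue, red → green.
Letter: letters move forward 2 places in the alphabet; H, J, L, N, P → R.
Combining the parts gives {green/R}.

{green/R}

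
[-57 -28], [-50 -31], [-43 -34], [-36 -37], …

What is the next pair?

First entry: +7 each step; -57, -50, -43, -36 → -29.
Second entry: −3 each step, so -28, -31, -34, -37 → -40.
Putting it together: [-29 -40].

[-29 -40]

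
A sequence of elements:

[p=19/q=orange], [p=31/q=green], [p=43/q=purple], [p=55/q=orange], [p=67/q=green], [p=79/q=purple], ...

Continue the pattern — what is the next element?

[p=91/q=orange]

P: +12 each step; 19, 31, 43, 55, 67, 79 → 91.
Q: repeats orange → green → purple, so orange, green, purple, orange, green, purple → orange.
Putting it together: [p=91/q=orange].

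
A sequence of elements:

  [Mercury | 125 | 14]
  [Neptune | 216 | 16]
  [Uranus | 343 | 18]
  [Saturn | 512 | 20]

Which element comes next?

Planet goes Mercury, Neptune, Uranus, Saturn → Jupiter (runs backward through the planets Mercury→Neptune).
Second component: 125, 216, 343, 512 → 729 (perfect cubes: 5³, 6³, 7³, …).
For the third component, +2 each step: 14, 16, 18, 20 → 22.
Combining the parts gives [Jupiter | 729 | 22].

[Jupiter | 729 | 22]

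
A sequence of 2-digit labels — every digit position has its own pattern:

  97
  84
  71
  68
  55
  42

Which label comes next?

For the first digit, −1 each step, mod 10: 9, 8, 7, 6, 5, 4 → 3.
Second digit: −3 each step, mod 10, so 7, 4, 1, 8, 5, 2 → 9.
So the next label is 39.

39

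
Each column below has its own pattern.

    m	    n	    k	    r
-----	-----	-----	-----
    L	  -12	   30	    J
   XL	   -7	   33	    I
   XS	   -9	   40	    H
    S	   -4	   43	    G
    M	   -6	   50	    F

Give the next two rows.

L  -1  53  E; XL  -3  60  D

Column m: L, XL, XS, S, M → L → XL (runs through clothing sizes XS→XL).
Column n: alternating steps +5, −2, +5, −2, …, so -12, -7, -9, -4, -6 → -1 → -3.
Column k: alternating steps +3, +7, +3, +7, …; 30, 33, 40, 43, 50 → 53 → 60.
Column r: J, I, H, G, F → E → D (letters move back 1 place in the alphabet).
Putting the parts together: L  -1  53  E and then XL  -3  60  D.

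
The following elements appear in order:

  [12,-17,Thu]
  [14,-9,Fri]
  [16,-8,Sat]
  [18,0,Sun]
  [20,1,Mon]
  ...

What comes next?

[22,9,Tue]

For the first entry, +2 each step: 12, 14, 16, 18, 20 → 22.
Second entry: alternating steps +8, +1, +8, +1, …; -17, -9, -8, 0, 1 → 9.
Day: runs through the weekdays Mon→Sun, so Thu, Fri, Sat, Sun, Mon → Tue.
Combining the parts gives [22,9,Tue].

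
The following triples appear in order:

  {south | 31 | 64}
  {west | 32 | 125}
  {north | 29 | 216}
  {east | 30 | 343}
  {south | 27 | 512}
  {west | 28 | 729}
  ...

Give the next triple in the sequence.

Direction: south, west, north, east, south, west → north (repeats south → west → north → east).
Second entry: alternating steps +1, −3, +1, −3, …; 31, 32, 29, 30, 27, 28 → 25.
For the third entry, perfect cubes: 4³, 5³, 6³, …: 64, 125, 216, 343, 512, 729 → 1000.
So the next triple is {north | 25 | 1000}.

{north | 25 | 1000}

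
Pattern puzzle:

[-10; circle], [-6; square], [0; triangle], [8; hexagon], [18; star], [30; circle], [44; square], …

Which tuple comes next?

[60; triangle]

First slot — differences are 4, 6, 8, … (increasing by 2 each time): -10, -6, 0, 8, 18, 30, 44 → 60.
For the shape, repeats circle → square → triangle → hexagon → star: circle, square, triangle, hexagon, star, circle, square → triangle.
Putting it together: [60; triangle].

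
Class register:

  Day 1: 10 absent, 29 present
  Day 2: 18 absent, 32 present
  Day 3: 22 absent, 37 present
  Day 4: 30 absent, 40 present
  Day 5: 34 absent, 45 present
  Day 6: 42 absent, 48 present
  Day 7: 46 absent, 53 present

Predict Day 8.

54 absent, 56 present

Absent: alternating steps +8, +4, +8, +4, …, so 10, 18, 22, 30, 34, 42, 46 → 54.
Present: alternating steps +3, +5, +3, +5, …; 29, 32, 37, 40, 45, 48, 53 → 56.
Combining the parts gives 54 absent, 56 present.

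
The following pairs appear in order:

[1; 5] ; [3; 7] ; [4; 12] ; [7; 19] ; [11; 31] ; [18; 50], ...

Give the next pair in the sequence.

[29; 81]

First entry: each term is the sum of the two before it; 1, 3, 4, 7, 11, 18 → 29.
For the second entry, each term is the sum of the two before it: 5, 7, 12, 19, 31, 50 → 81.
Putting it together: [29; 81].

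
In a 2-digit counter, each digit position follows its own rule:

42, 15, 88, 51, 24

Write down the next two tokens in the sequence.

First digit — −3 each step, mod 10: 4, 1, 8, 5, 2 → 9 → 6.
Second digit: +3 each step, mod 10; 2, 5, 8, 1, 4 → 7 → 0.
So the next two tokens are 97 and 60.

97 then 60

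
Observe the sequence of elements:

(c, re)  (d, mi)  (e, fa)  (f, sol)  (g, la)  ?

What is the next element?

(h, ti)

For the letter, letters move forward 1 place in the alphabet: c, d, e, f, g → h.
Note: re, mi, fa, sol, la → ti (runs through the solfège scale do→ti).
Combining the parts gives (h, ti).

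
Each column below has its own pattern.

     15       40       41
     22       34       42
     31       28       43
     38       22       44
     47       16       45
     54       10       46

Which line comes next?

63  4  47

First component: alternating steps +7, +9, +7, +9, …; 15, 22, 31, 38, 47, 54 → 63.
Second component: 40, 34, 28, 22, 16, 10 → 4 (−6 each step).
Third component: 41, 42, 43, 44, 45, 46 → 47 (+1 each step).
Combining the parts gives 63  4  47.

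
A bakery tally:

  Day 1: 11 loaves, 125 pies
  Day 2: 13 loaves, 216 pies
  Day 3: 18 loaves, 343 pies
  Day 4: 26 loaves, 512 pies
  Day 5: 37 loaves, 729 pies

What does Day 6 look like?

51 loaves, 1000 pies

For the loaves, differences are 2, 5, 8, … (increasing by 3 each time): 11, 13, 18, 26, 37 → 51.
Pies: perfect cubes: 5³, 6³, 7³, …; 125, 216, 343, 512, 729 → 1000.
So the next record is 51 loaves, 1000 pies.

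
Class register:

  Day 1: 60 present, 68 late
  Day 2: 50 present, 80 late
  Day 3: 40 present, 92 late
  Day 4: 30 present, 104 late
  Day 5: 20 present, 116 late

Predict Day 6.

10 present, 128 late

For the present, −10 each step: 60, 50, 40, 30, 20 → 10.
Late: +12 each step, so 68, 80, 92, 104, 116 → 128.
Putting it together: 10 present, 128 late.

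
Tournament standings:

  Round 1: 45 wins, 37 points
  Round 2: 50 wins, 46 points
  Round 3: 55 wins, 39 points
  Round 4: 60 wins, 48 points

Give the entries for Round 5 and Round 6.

65 wins, 41 points; 70 wins, 50 points

Wins: +5 each step; 45, 50, 55, 60 → 65 → 70.
Points: alternating steps +9, −7, +9, −7, …; 37, 46, 39, 48 → 41 → 50.
Putting the parts together: 65 wins, 41 points and then 70 wins, 50 points.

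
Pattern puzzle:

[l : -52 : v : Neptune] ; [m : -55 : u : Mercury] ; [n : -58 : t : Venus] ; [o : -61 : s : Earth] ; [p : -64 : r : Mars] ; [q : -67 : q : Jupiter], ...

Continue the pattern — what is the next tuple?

[r : -70 : p : Saturn]

First letter — letters move forward 1 place in the alphabet: l, m, n, o, p, q → r.
Second slot — −3 each step: -52, -55, -58, -61, -64, -67 → -70.
Second letter: letters move back 1 place in the alphabet, so v, u, t, s, r, q → p.
Planet: runs through the planets Mercury→Neptune, so Neptune, Mercury, Venus, Earth, Mars, Jupiter → Saturn.
Putting it together: [r : -70 : p : Saturn].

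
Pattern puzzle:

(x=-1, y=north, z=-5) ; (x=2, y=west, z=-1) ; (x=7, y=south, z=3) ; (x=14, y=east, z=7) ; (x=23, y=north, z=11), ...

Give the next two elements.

X: differences are 3, 5, 7, … (increasing by 2 each time), so -1, 2, 7, 14, 23 → 34 → 47.
Y: north, west, south, east, north → west → south (repeats north → west → south → east).
Z: +4 each step, so -5, -1, 3, 7, 11 → 15 → 19.
Putting the parts together: (x=34, y=west, z=15) and then (x=47, y=south, z=19).

(x=34, y=west, z=15), (x=47, y=south, z=19)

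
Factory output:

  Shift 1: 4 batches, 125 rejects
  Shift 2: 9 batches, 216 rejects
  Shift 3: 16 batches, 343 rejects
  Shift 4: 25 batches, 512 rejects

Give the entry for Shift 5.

Batches: perfect squares: 2², 3², 4², …, so 4, 9, 16, 25 → 36.
Rejects goes 125, 216, 343, 512 → 729 (perfect cubes: 5³, 6³, 7³, …).
Putting it together: 36 batches, 729 rejects.

36 batches, 729 rejects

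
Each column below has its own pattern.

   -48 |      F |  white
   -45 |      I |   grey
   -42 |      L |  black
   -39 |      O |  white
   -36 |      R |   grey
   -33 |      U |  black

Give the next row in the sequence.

First component: -48, -45, -42, -39, -36, -33 → -30 (+3 each step).
Letter: letters move forward 3 places in the alphabet, so F, I, L, O, R, U → X.
Shade: white, grey, black, white, grey, black → white (repeats white → grey → black).
So the next row is -30  X  white.

-30  X  white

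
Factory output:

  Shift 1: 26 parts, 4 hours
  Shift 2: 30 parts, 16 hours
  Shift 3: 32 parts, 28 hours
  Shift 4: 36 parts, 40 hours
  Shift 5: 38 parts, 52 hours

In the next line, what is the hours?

Hours goes 4, 16, 28, 40, 52 → 64 (+12 each step).

64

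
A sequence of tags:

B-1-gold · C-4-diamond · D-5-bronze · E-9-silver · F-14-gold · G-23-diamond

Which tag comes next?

Letter: letters move forward 1 place in the alphabet, so B, C, D, E, F, G → H.
Second component: each term is the sum of the two before it, so 1, 4, 5, 9, 14, 23 → 37.
Rank: repeats gold → diamond → bronze → silver; gold, diamond, bronze, silver, gold, diamond → bronze.
Combining the parts gives H-37-bronze.

H-37-bronze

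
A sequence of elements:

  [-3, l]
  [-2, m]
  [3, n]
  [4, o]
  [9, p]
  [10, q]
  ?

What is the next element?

First component: -3, -2, 3, 4, 9, 10 → 15 (alternating steps +1, +5, +1, +5, …).
For the letter, letters move forward 1 place in the alphabet: l, m, n, o, p, q → r.
So the next element is [15, r].

[15, r]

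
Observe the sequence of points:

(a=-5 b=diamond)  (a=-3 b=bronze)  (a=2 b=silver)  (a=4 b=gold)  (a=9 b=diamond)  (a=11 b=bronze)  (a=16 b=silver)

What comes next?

A goes -5, -3, 2, 4, 9, 11, 16 → 18 (alternating steps +2, +5, +2, +5, …).
B: repeats diamond → bronze → silver → gold; diamond, bronze, silver, gold, diamond, bronze, silver → gold.
Putting it together: (a=18 b=gold).

(a=18 b=gold)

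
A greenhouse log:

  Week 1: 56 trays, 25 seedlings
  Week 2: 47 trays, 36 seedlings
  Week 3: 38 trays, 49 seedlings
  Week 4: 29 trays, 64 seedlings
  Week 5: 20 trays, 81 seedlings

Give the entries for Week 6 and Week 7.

11 trays, 100 seedlings; 2 trays, 121 seedlings

Trays — −9 each step: 56, 47, 38, 29, 20 → 11 → 2.
Seedlings goes 25, 36, 49, 64, 81 → 100 → 121 (perfect squares: 5², 6², 7², …).
So the next two rows are 11 trays, 100 seedlings and 2 trays, 121 seedlings.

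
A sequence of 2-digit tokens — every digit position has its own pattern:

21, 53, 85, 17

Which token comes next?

First digit goes 2, 5, 8, 1 → 4 (+3 each step, mod 10).
Second digit: +2 each step, mod 10; 1, 3, 5, 7 → 9.
So the next token is 49.

49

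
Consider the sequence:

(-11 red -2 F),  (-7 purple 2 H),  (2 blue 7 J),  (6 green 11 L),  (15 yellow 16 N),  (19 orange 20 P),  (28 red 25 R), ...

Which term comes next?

First entry: alternating steps +4, +9, +4, +9, …; -11, -7, 2, 6, 15, 19, 28 → 32.
Colour — repeats red → purple → blue → green → yellow → orange: red, purple, blue, green, yellow, orange, red → purple.
Third entry: alternating steps +4, +5, +4, +5, …; -2, 2, 7, 11, 16, 20, 25 → 29.
Letter — letters move forward 2 places in the alphabet: F, H, J, L, N, P, R → T.
Putting it together: (32 purple 29 T).

(32 purple 29 T)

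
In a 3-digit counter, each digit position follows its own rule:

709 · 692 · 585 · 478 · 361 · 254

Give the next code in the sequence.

First digit — −1 each step, mod 10: 7, 6, 5, 4, 3, 2 → 1.
For the second digit, −1 each step, mod 10: 0, 9, 8, 7, 6, 5 → 4.
For the third digit, +3 each step, mod 10: 9, 2, 5, 8, 1, 4 → 7.
Combining the parts gives 147.

147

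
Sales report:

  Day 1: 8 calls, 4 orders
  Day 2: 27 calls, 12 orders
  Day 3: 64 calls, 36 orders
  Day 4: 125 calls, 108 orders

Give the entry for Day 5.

216 calls, 324 orders

Calls — perfect cubes: 2³, 3³, 4³, …: 8, 27, 64, 125 → 216.
Orders: ×3 each step, so 4, 12, 36, 108 → 324.
Combining the parts gives 216 calls, 324 orders.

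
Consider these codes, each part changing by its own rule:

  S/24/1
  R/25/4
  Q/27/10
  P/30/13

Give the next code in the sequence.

Letter goes S, R, Q, P → O (letters move back 1 place in the alphabet).
Second component: differences are 1, 2, 3, … (increasing by 1 each time); 24, 25, 27, 30 → 34.
Third component: alternating steps +3, +6, +3, +6, …; 1, 4, 10, 13 → 19.
So the next code is O/34/19.

O/34/19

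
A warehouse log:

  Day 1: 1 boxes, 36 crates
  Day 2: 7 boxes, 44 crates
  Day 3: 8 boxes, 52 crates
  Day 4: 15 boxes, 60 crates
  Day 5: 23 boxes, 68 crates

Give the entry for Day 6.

Boxes — each term is the sum of the two before it: 1, 7, 8, 15, 23 → 38.
Crates: 36, 44, 52, 60, 68 → 76 (+8 each step).
So the next row is 38 boxes, 76 crates.

38 boxes, 76 crates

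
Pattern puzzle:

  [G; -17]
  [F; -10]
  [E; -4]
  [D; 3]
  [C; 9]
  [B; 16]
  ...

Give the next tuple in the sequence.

[A; 22]

Letter: letters move back 1 place in the alphabet; G, F, E, D, C, B → A.
For the second component, alternating steps +7, +6, +7, +6, …: -17, -10, -4, 3, 9, 16 → 22.
Putting it together: [A; 22].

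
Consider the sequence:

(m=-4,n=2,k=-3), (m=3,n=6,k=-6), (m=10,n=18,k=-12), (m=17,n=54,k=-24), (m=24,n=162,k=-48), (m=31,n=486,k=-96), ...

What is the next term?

(m=38,n=1458,k=-192)

M — +7 each step: -4, 3, 10, 17, 24, 31 → 38.
For the n, ×3 each step: 2, 6, 18, 54, 162, 486 → 1458.
K: -3, -6, -12, -24, -48, -96 → -192 (×2 each step).
Putting it together: (m=38,n=1458,k=-192).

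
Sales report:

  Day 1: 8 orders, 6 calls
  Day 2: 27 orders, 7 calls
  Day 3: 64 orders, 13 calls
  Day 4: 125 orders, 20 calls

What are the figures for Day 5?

216 orders, 33 calls

Orders: perfect cubes: 2³, 3³, 4³, …, so 8, 27, 64, 125 → 216.
Calls — each term is the sum of the two before it: 6, 7, 13, 20 → 33.
So the next line is 216 orders, 33 calls.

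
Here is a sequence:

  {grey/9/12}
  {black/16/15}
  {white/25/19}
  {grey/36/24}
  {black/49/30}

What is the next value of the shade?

white

Shade: grey, black, white, grey, black → white (repeats grey → black → white).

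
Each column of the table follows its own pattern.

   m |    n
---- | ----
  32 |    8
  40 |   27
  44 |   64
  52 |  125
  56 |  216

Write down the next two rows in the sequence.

Column m: alternating steps +8, +4, +8, +4, …; 32, 40, 44, 52, 56 → 64 → 68.
Column n: 8, 27, 64, 125, 216 → 343 → 512 (perfect cubes: 2³, 3³, 4³, …).
So the next two rows are 64  343 and 68  512.

64  343; 68  512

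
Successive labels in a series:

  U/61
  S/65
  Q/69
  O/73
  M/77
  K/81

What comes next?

I/85

Letter: letters move back 2 places in the alphabet, so U, S, Q, O, M, K → I.
Second component — +4 each step: 61, 65, 69, 73, 77, 81 → 85.
Combining the parts gives I/85.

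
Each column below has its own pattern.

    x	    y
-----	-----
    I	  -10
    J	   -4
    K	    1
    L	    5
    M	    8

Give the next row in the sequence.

Column x: I, J, K, L, M → N (letters move forward 1 place in the alphabet).
For the column y, differences are 6, 5, 4, … (decreasing by 1 each time): -10, -4, 1, 5, 8 → 10.
Putting it together: N  10.

N  10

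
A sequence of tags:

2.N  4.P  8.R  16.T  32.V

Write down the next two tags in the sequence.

First component: 2, 4, 8, 16, 32 → 64 → 128 (×2 each step).
For the letter, letters move forward 2 places in the alphabet: N, P, R, T, V → X → Z.
Putting the parts together: 64.X and then 128.Z.

64.X, 128.Z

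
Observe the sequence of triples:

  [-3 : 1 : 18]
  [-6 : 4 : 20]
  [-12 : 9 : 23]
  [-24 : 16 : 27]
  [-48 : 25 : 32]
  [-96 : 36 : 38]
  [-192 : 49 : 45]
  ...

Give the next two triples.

First entry — ×2 each step: -3, -6, -12, -24, -48, -96, -192 → -384 → -768.
For the second entry, perfect squares: 1², 2², 3², …: 1, 4, 9, 16, 25, 36, 49 → 64 → 81.
Third entry goes 18, 20, 23, 27, 32, 38, 45 → 53 → 62 (differences are 2, 3, 4, … (increasing by 1 each time)).
So the next two triples are [-384 : 64 : 53] and [-768 : 81 : 62].

[-384 : 64 : 53], [-768 : 81 : 62]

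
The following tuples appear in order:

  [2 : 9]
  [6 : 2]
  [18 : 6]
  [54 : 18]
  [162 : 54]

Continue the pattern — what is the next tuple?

First coordinate: ×3 each step; 2, 6, 18, 54, 162 → 486.
Second coordinate: always the previous value of the first coordinate, so 9, 2, 6, 18, 54 → 162.
Putting it together: [486 : 162].

[486 : 162]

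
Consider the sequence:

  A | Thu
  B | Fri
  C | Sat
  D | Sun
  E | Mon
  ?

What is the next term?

F | Tue

Letter: letters move forward 1 place in the alphabet; A, B, C, D, E → F.
Day goes Thu, Fri, Sat, Sun, Mon → Tue (runs through the weekdays Mon→Sun).
Combining the parts gives F | Tue.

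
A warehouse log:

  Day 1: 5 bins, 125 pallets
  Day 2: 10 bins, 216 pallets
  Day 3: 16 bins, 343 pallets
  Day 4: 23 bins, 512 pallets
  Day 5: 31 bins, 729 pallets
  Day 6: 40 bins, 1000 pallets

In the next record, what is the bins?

Bins: differences are 5, 6, 7, … (increasing by 1 each time), so 5, 10, 16, 23, 31, 40 → 50.

50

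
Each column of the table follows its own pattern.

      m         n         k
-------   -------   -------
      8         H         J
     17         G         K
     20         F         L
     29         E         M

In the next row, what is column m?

32

Column m — alternating steps +9, +3, +9, +3, …: 8, 17, 20, 29 → 32.
Column n: letters move back 1 place in the alphabet; H, G, F, E → D.
Column k: J, K, L, M → N (letters move forward 1 place in the alphabet).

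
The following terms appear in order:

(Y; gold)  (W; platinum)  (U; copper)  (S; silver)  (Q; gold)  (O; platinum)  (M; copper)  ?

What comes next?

Letter — letters move back 2 places in the alphabet: Y, W, U, S, Q, O, M → K.
Metal — repeats gold → platinum → copper → silver: gold, platinum, copper, silver, gold, platinum, copper → silver.
Putting it together: (K; silver).

(K; silver)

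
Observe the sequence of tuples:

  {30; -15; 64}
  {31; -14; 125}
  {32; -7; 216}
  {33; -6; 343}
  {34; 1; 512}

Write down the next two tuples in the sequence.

{35; 2; 729}, {36; 9; 1000}

First component — +1 each step: 30, 31, 32, 33, 34 → 35 → 36.
Second component: -15, -14, -7, -6, 1 → 2 → 9 (alternating steps +1, +7, +1, +7, …).
Third component — perfect cubes: 4³, 5³, 6³, …: 64, 125, 216, 343, 512 → 729 → 1000.
So the next two tuples are {35; 2; 729} and {36; 9; 1000}.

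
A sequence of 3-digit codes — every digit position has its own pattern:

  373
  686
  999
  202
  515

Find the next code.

First digit: +3 each step, mod 10, so 3, 6, 9, 2, 5 → 8.
Second digit: +1 each step, mod 10, so 7, 8, 9, 0, 1 → 2.
Third digit: +3 each step, mod 10; 3, 6, 9, 2, 5 → 8.
Putting it together: 828.

828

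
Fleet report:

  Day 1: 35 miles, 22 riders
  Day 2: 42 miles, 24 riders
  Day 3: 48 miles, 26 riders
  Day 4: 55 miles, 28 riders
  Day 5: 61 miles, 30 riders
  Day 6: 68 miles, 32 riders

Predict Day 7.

Miles goes 35, 42, 48, 55, 61, 68 → 74 (alternating steps +7, +6, +7, +6, …).
Riders: +2 each step; 22, 24, 26, 28, 30, 32 → 34.
Combining the parts gives 74 miles, 34 riders.

74 miles, 34 riders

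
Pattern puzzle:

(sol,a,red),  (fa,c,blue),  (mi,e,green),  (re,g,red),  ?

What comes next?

(do,i,blue)

For the note, runs backward through the solfège scale do→ti: sol, fa, mi, re → do.
For the letter, letters move forward 2 places in the alphabet: a, c, e, g → i.
Colour goes red, blue, green, red → blue (repeats red → blue → green).
Combining the parts gives (do,i,blue).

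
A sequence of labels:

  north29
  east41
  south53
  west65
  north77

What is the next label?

Direction: repeats north → east → south → west; north, east, south, west, north → east.
Second component: +12 each step, so 29, 41, 53, 65, 77 → 89.
So the next label is east89.

east89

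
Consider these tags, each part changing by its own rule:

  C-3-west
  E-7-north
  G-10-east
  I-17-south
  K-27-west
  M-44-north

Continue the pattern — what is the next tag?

Letter goes C, E, G, I, K, M → O (letters move forward 2 places in the alphabet).
Second component — each term is the sum of the two before it: 3, 7, 10, 17, 27, 44 → 71.
Direction: repeats west → north → east → south; west, north, east, south, west, north → east.
So the next tag is O-71-east.

O-71-east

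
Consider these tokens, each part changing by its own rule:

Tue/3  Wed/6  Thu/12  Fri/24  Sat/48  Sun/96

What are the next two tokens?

Mon/192, Tue/384

Day: Tue, Wed, Thu, Fri, Sat, Sun → Mon → Tue (runs through the weekdays Mon→Sun).
Second component: ×2 each step; 3, 6, 12, 24, 48, 96 → 192 → 384.
Putting the parts together: Mon/192 and then Tue/384.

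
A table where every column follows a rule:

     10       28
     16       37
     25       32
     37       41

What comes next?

First component: differences are 6, 9, 12, … (increasing by 3 each time), so 10, 16, 25, 37 → 52.
Second component: alternating steps +9, −5, +9, −5, …, so 28, 37, 32, 41 → 36.
So the next line is 52  36.

52  36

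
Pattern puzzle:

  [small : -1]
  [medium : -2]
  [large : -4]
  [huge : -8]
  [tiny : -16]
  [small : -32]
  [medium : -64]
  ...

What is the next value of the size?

Size: repeats small → medium → large → huge → tiny, so small, medium, large, huge, tiny, small, medium → large.

large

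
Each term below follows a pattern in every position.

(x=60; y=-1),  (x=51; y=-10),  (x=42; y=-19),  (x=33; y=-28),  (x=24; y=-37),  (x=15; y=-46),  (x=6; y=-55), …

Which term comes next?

X: −9 each step; 60, 51, 42, 33, 24, 15, 6 → -3.
Y goes -1, -10, -19, -28, -37, -46, -55 → -64 (−9 each step).
Combining the parts gives (x=-3; y=-64).

(x=-3; y=-64)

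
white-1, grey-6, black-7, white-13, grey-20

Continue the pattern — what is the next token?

For the shade, repeats white → grey → black: white, grey, black, white, grey → black.
Second component: 1, 6, 7, 13, 20 → 33 (each term is the sum of the two before it).
So the next token is black-33.

black-33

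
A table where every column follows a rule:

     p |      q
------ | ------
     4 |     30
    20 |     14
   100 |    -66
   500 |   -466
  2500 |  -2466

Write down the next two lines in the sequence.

12500  -12466; 62500  -62466

Column p: 4, 20, 100, 500, 2500 → 12500 → 62500 (×5 each step).
Column q goes 30, 14, -66, -466, -2466 → -12466 → -62466 (together with the column p always sums to 34).
Putting the parts together: 12500  -12466 and then 62500  -62466.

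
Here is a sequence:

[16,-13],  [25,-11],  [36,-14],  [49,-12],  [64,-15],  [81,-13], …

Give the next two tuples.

First value — perfect squares: 4², 5², 6², …: 16, 25, 36, 49, 64, 81 → 100 → 121.
Second value: alternating steps +2, −3, +2, −3, …, so -13, -11, -14, -12, -15, -13 → -16 → -14.
Putting the parts together: [100,-16] and then [121,-14].

[100,-16], [121,-14]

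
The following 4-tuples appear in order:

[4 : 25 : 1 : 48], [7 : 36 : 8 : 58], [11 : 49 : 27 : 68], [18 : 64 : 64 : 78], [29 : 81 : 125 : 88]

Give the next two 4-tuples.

[47 : 100 : 216 : 98], [76 : 121 : 343 : 108]

First component: each term is the sum of the two before it, so 4, 7, 11, 18, 29 → 47 → 76.
For the second component, perfect squares: 5², 6², 7², …: 25, 36, 49, 64, 81 → 100 → 121.
Third component: perfect cubes: 1³, 2³, 3³, …; 1, 8, 27, 64, 125 → 216 → 343.
Fourth component: +10 each step, so 48, 58, 68, 78, 88 → 98 → 108.
Putting the parts together: [47 : 100 : 216 : 98] and then [76 : 121 : 343 : 108].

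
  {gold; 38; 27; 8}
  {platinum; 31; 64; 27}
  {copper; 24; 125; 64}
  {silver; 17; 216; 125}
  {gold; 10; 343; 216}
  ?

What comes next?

{platinum; 3; 512; 343}

Metal: repeats gold → platinum → copper → silver; gold, platinum, copper, silver, gold → platinum.
Second slot: −7 each step, so 38, 31, 24, 17, 10 → 3.
Third slot goes 27, 64, 125, 216, 343 → 512 (perfect cubes: 3³, 4³, 5³, …).
Fourth slot: perfect cubes: 2³, 3³, 4³, …; 8, 27, 64, 125, 216 → 343.
Combining the parts gives {platinum; 3; 512; 343}.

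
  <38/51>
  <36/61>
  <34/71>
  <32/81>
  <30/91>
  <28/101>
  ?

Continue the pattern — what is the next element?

First component: −2 each step; 38, 36, 34, 32, 30, 28 → 26.
Second component — +10 each step: 51, 61, 71, 81, 91, 101 → 111.
Combining the parts gives <26/111>.

<26/111>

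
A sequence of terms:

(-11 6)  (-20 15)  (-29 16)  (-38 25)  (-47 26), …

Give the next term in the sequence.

(-56 35)

For the first value, −9 each step: -11, -20, -29, -38, -47 → -56.
Second value goes 6, 15, 16, 25, 26 → 35 (alternating steps +9, +1, +9, +1, …).
Combining the parts gives (-56 35).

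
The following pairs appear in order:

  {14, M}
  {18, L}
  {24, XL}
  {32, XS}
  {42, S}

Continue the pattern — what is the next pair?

For the first slot, differences are 4, 6, 8, … (increasing by 2 each time): 14, 18, 24, 32, 42 → 54.
Size: runs through clothing sizes XS→XL, so M, L, XL, XS, S → M.
So the next pair is {54, M}.

{54, M}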